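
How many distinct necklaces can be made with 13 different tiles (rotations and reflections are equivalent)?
(13-1)!/2 = 479001600/2 = 239500800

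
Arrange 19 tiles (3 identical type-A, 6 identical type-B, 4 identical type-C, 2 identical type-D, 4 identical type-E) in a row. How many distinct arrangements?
19! / (3! × 6! × 4! × 2! × 4!) = 24443218800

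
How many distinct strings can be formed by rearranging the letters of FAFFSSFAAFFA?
12! / (6! × 2! × 4!) = 13860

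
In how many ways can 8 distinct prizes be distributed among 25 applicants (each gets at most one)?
P(25,8) = 25!/(25-8)! = 43609104000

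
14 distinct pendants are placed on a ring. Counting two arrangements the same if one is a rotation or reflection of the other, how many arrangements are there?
(14-1)!/2 = 6227020800/2 = 3113510400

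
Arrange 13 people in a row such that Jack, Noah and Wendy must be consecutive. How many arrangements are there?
Treat the 3 as one block: (13-3+1)! × 3! = 39916800 × 6 = 239500800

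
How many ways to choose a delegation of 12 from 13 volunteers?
C(13,12) = 13!/(12!×1!) = 13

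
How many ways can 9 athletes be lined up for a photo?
9! = 362880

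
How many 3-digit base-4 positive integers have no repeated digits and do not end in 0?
Last digit: 3 nonzero choices. First digit: 2 (nonzero, ≠last). Middle 1: P(2,1) = 2. Total = 12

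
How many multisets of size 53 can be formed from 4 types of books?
C(53+4-1, 4-1) = C(56, 3) = 27720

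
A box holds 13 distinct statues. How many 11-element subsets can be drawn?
C(13,11) = 13!/(11!×2!) = 78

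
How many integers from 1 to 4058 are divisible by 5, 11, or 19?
⌊4058/5⌋+⌊4058/11⌋+⌊4058/19⌋ - ⌊4058/55⌋-⌊4058/95⌋-⌊4058/209⌋ + ⌊4058/1045⌋ = 811+368+213 - 73-42-19 + 3 = 1261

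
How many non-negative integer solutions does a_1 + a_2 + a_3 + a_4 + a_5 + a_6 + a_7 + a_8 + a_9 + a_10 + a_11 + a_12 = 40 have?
C(40+12-1, 12-1) = C(51, 11) = 47626016970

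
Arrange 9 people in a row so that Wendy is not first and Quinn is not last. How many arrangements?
By inclusion-exclusion: 9! - 2×(9-1)! + (9-2)! = 362880 - 80640 + 5040 = 287280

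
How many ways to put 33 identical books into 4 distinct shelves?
C(33+4-1, 4-1) = C(36, 3) = 7140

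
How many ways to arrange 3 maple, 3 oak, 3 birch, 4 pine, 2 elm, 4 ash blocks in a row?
19! / (3! × 3! × 3! × 4! × 2! × 4!) = 488864376000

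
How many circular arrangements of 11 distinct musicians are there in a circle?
Circular: fix one position, arrange the rest. (11-1)! = 3628800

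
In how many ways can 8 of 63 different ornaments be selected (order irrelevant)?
C(63,8) = 63!/(8!×55!) = 3872894697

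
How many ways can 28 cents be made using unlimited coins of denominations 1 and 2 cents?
Coefficient of x^28 in 1/(1-x^1) · 1/(1-x^2). Use j coins of 2 for j = 0..⌊28/2⌋ = 14, the rest in 1s: 14 + 1 = 15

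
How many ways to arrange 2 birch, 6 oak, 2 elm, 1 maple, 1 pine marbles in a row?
12! / (2! × 6! × 2! × 1! × 1!) = 166320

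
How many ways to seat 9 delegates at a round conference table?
Circular: fix one position, arrange the rest. (9-1)! = 40320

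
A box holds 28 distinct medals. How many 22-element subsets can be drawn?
C(28,22) = 28!/(22!×6!) = 376740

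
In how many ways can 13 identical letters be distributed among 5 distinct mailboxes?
C(13+5-1, 5-1) = C(17, 4) = 2380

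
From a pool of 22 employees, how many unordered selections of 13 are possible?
C(22,13) = 22!/(13!×9!) = 497420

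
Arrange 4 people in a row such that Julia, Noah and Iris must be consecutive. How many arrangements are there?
Treat the 3 as one block: (4-3+1)! × 3! = 2 × 6 = 12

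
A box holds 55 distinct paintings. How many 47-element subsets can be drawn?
C(55,47) = 55!/(47!×8!) = 1217566350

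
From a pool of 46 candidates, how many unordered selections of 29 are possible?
C(46,29) = 46!/(29!×17!) = 1749695026860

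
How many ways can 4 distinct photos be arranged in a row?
4! = 24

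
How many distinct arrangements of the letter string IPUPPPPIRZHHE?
13! / (5! × 1! × 1! × 1! × 2! × 2! × 1!) = 12972960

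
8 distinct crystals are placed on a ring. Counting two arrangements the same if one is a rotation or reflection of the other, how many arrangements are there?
(8-1)!/2 = 5040/2 = 2520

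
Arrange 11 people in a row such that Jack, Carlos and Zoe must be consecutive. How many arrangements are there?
Treat the 3 as one block: (11-3+1)! × 3! = 362880 × 6 = 2177280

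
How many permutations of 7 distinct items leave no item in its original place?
!7 = Σ_{j=0}^{7} (-1)^j·7!/j! = 5040 - 5040 + 2520 - 840 + 210 - 42 + 7 - 1 = 1854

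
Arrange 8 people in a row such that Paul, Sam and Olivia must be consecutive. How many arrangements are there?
Treat the 3 as one block: (8-3+1)! × 3! = 720 × 6 = 4320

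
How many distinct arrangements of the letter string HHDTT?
5! / (2! × 1! × 2!) = 30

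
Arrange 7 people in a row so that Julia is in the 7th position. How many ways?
Fix one position: (7-1)! = 720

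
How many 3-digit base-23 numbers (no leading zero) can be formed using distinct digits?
First digit: 22 choices (nonzero). Then descending: 22 × 22 × 21 = 10164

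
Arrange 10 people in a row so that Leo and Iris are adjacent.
Treat as block: (10-1)! × 2! = 362880 × 2 = 725760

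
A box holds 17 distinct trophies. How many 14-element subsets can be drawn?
C(17,14) = 17!/(14!×3!) = 680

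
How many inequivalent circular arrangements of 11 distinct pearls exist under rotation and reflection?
(11-1)!/2 = 3628800/2 = 1814400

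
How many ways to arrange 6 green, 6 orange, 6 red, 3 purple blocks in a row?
21! / (6! × 6! × 6! × 3!) = 22813670880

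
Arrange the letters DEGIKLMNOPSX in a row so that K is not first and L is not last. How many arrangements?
By inclusion-exclusion: 12! - 2×(12-1)! + (12-2)! = 479001600 - 79833600 + 3628800 = 402796800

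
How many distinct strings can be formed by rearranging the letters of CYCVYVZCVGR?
11! / (2! × 1! × 3! × 1! × 1! × 3!) = 554400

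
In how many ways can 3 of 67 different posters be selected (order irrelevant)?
C(67,3) = 67!/(3!×64!) = 47905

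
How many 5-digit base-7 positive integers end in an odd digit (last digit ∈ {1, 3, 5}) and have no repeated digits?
Last∈{1,3,5}. Last=0: 0. Last nonzero: 3×5×P(5,3) = 900. Total = 900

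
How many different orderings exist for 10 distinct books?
10! = 3628800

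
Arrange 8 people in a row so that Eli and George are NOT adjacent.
Total - adjacent = 8! - (8-1)!×2 = 40320 - 10080 = 30240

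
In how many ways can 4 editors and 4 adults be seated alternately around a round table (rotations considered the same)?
Fix one of the editors: (4-1)! ways for the remaining editors, × 4! ways for the adults = 6 × 24 = 144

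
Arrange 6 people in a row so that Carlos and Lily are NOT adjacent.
Total - adjacent = 6! - (6-1)!×2 = 720 - 240 = 480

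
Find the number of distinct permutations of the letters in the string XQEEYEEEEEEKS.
13! / (1! × 1! × 1! × 1! × 1! × 8!) = 154440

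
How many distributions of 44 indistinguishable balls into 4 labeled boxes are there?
C(44+4-1, 4-1) = C(47, 3) = 16215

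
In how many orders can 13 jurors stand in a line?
13! = 6227020800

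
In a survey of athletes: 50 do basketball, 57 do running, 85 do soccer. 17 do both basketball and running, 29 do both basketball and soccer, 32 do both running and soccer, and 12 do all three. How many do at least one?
|A∪B∪C| = 50+57+85-17-29-32+12 = 126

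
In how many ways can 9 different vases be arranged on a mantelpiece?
9! = 362880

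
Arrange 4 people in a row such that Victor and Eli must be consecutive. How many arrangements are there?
Treat the 2 as one block: (4-2+1)! × 2! = 6 × 2 = 12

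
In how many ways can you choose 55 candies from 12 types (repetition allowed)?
C(55+12-1, 12-1) = C(66, 11) = 1074082795968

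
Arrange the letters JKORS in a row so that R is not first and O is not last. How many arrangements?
By inclusion-exclusion: 5! - 2×(5-1)! + (5-2)! = 120 - 48 + 6 = 78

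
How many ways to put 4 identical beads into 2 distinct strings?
C(4+2-1, 2-1) = C(5, 1) = 5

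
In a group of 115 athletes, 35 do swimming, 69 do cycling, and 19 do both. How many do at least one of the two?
|A∪B| = |A| + |B| - |A∩B| = 35 + 69 - 19 = 85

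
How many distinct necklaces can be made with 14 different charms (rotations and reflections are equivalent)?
(14-1)!/2 = 6227020800/2 = 3113510400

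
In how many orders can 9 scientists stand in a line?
9! = 362880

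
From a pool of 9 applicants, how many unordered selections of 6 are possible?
C(9,6) = 9!/(6!×3!) = 84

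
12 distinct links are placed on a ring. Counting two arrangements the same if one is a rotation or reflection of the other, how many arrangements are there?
(12-1)!/2 = 39916800/2 = 19958400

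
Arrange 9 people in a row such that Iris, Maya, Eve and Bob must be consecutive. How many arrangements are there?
Treat the 4 as one block: (9-4+1)! × 4! = 720 × 24 = 17280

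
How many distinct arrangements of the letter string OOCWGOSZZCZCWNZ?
15! / (3! × 1! × 4! × 1! × 1! × 3! × 2!) = 756756000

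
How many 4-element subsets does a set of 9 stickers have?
C(9,4) = 9!/(4!×5!) = 126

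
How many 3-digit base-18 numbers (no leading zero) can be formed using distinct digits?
First digit: 17 choices (nonzero). Then descending: 17 × 17 × 16 = 4624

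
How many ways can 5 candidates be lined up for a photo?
5! = 120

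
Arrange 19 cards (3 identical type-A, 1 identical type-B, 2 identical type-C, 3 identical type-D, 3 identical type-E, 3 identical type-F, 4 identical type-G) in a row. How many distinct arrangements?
19! / (3! × 1! × 2! × 3! × 3! × 3! × 4!) = 1955457504000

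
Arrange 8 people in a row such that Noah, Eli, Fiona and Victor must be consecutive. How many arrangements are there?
Treat the 4 as one block: (8-4+1)! × 4! = 120 × 24 = 2880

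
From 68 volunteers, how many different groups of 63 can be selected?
C(68,63) = 68!/(63!×5!) = 10424128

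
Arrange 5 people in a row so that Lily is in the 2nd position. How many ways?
Fix one position: (5-1)! = 24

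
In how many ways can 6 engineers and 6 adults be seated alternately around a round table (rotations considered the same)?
Fix one of the engineers: (6-1)! ways for the remaining engineers, × 6! ways for the adults = 120 × 720 = 86400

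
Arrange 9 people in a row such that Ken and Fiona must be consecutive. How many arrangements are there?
Treat the 2 as one block: (9-2+1)! × 2! = 40320 × 2 = 80640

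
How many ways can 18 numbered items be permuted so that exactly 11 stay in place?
Choose the 11 fixed points C(18,11) = 31824, derange the rest: !7 = Σ_{j=0}^{7} (-1)^j·7!/j! = 5040 - 5040 + 2520 - 840 + 210 - 42 + 7 - 1 = 1854. Product = 31824 × 1854 = 59001696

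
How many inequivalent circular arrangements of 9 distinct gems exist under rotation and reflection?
(9-1)!/2 = 40320/2 = 20160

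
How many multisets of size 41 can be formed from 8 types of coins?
C(41+8-1, 8-1) = C(48, 7) = 73629072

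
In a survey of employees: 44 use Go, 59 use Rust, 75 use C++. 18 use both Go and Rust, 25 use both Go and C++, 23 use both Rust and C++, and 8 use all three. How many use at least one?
|A∪B∪C| = 44+59+75-18-25-23+8 = 120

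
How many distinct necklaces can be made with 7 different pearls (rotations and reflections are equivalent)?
(7-1)!/2 = 720/2 = 360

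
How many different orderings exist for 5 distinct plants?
5! = 120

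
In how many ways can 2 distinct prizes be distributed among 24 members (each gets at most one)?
P(24,2) = 24!/(24-2)! = 552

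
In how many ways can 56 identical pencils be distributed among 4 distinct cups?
C(56+4-1, 4-1) = C(59, 3) = 32509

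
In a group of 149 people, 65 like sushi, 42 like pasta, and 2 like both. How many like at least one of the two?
|A∪B| = |A| + |B| - |A∩B| = 65 + 42 - 2 = 105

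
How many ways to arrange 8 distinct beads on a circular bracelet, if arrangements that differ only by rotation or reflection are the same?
(8-1)!/2 = 5040/2 = 2520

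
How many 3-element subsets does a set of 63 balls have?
C(63,3) = 63!/(3!×60!) = 39711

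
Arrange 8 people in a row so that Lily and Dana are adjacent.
Treat as block: (8-1)! × 2! = 5040 × 2 = 10080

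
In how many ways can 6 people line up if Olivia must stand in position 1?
Fix one position: (6-1)! = 120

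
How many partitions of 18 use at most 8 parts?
By conjugation, equals partitions of 18 into parts ≤ 8. Let r_j(i) = number of partitions of i into parts ≤ j, for i = 0..18. r_1(i) = 1 for all i; r_j(i) = r_{j-1}(i) + r_j(i-j). Rows j = 2..8: ≤2: 1 1 2 2 3 3 4 4 5 5 6 6 7 7 8 8 9 9 10; ≤3: 1 1 2 3 4 5 7 8 10 12 14 16 19 21 24 27 30 33 37; ≤4: 1 1 2 3 5 6 9 11 15 18 23 27 34 39 47 54 64 72 84; ≤5: 1 1 2 3 5 7 10 13 18 23 30 37 47 57 70 84 101 119 141; ≤6: 1 1 2 3 5 7 11 14 20 26 35 44 58 71 90 110 136 163 199; ≤7: 1 1 2 3 5 7 11 15 21 28 38 49 65 82 105 131 164 201 248; ≤8: 1 1 2 3 5 7 11 15 22 29 40 52 70 89 116 146 186 230 288. r_8(18) = 288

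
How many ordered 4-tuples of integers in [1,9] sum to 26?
Coefficient of x^26 in (x + x² + ... + x^9)^4. By inclusion-exclusion on dice exceeding 9: Σ_j (-1)^j C(4,j)·C(26-1-9j, 3) = C(4,0)·C(25,3) - C(4,1)·C(16,3) + C(4,2)·C(7,3) = 1·2300 - 4·560 + 6·35 = 270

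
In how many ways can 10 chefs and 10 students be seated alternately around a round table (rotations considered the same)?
Fix one of the chefs: (10-1)! ways for the remaining chefs, × 10! ways for the students = 362880 × 3628800 = 1316818944000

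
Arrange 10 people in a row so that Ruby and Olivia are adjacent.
Treat as block: (10-1)! × 2! = 362880 × 2 = 725760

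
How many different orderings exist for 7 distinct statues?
7! = 5040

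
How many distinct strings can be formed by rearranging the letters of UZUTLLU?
7! / (3! × 2! × 1! × 1!) = 420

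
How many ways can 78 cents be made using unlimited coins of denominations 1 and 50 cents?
Coefficient of x^78 in 1/(1-x^1) · 1/(1-x^50). Use j coins of 50 for j = 0..⌊78/50⌋ = 1, the rest in 1s: 1 + 1 = 2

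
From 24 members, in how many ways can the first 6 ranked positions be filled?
P(24,6) = 24!/(24-6)! = 96909120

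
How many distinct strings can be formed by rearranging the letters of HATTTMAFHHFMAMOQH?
17! / (3! × 2! × 4! × 3! × 3! × 1! × 1!) = 34306272000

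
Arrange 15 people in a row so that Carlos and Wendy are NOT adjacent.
Total - adjacent = 15! - (15-1)!×2 = 1307674368000 - 174356582400 = 1133317785600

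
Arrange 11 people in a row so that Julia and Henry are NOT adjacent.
Total - adjacent = 11! - (11-1)!×2 = 39916800 - 7257600 = 32659200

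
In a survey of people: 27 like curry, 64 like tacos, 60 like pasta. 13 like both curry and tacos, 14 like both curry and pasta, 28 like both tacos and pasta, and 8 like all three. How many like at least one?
|A∪B∪C| = 27+64+60-13-14-28+8 = 104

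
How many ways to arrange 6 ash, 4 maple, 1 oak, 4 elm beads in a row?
15! / (6! × 4! × 1! × 4!) = 3153150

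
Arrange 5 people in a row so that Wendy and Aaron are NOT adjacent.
Total - adjacent = 5! - (5-1)!×2 = 120 - 48 = 72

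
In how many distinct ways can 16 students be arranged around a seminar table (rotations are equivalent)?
Circular: fix one position, arrange the rest. (16-1)! = 1307674368000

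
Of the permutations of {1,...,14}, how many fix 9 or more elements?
Exactly j fixed points: C(14,j)·!(14-j); sum over j ≥ 9 (derangement numbers via !m = (m-1)·(!(m-1) + !(m-2)): !0..!5 = 1, 0, 1, 2, 9, 44). Σ_{j=9}^{14} C(14,j)·!(14-j) = C(14,9)·!5 + C(14,10)·!4 + C(14,11)·!3 + C(14,12)·!2 + C(14,13)·!1 + C(14,14)·!0 = 2002·44 + 1001·9 + 364·2 + 91·1 + 14·0 + 1·1 = 97917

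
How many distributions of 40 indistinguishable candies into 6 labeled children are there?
C(40+6-1, 6-1) = C(45, 5) = 1221759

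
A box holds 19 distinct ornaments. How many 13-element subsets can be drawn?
C(19,13) = 19!/(13!×6!) = 27132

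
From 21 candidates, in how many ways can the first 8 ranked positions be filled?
P(21,8) = 21!/(21-8)! = 8204716800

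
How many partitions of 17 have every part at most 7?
Let r_j(i) = number of partitions of i into parts ≤ j, for i = 0..17. r_1(i) = 1 for all i; r_j(i) = r_{j-1}(i) + r_j(i-j). Rows j = 2..7: ≤2: 1 1 2 2 3 3 4 4 5 5 6 6 7 7 8 8 9 9; ≤3: 1 1 2 3 4 5 7 8 10 12 14 16 19 21 24 27 30 33; ≤4: 1 1 2 3 5 6 9 11 15 18 23 27 34 39 47 54 64 72; ≤5: 1 1 2 3 5 7 10 13 18 23 30 37 47 57 70 84 101 119; ≤6: 1 1 2 3 5 7 11 14 20 26 35 44 58 71 90 110 136 163; ≤7: 1 1 2 3 5 7 11 15 21 28 38 49 65 82 105 131 164 201. r_7(17) = 201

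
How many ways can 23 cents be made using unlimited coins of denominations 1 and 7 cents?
Coefficient of x^23 in 1/(1-x^1) · 1/(1-x^7). Use j coins of 7 for j = 0..⌊23/7⌋ = 3, the rest in 1s: 3 + 1 = 4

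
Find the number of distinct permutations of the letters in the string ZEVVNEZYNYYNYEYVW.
17! / (3! × 3! × 1! × 5! × 3! × 2!) = 6861254400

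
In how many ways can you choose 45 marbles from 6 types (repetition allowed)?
C(45+6-1, 6-1) = C(50, 5) = 2118760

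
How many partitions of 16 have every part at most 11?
Let r_j(i) = number of partitions of i into parts ≤ j, for i = 0..16. r_1(i) = 1 for all i; r_j(i) = r_{j-1}(i) + r_j(i-j). Rows j = 2..11: ≤2: 1 1 2 2 3 3 4 4 5 5 6 6 7 7 8 8 9; ≤3: 1 1 2 3 4 5 7 8 10 12 14 16 19 21 24 27 30; ≤4: 1 1 2 3 5 6 9 11 15 18 23 27 34 39 47 54 64; ≤5: 1 1 2 3 5 7 10 13 18 23 30 37 47 57 70 84 101; ≤6: 1 1 2 3 5 7 11 14 20 26 35 44 58 71 90 110 136; ≤7: 1 1 2 3 5 7 11 15 21 28 38 49 65 82 105 131 164; ≤8: 1 1 2 3 5 7 11 15 22 29 40 52 70 89 116 146 186; ≤9: 1 1 2 3 5 7 11 15 22 30 41 54 73 94 123 157 201; ≤10: 1 1 2 3 5 7 11 15 22 30 42 55 75 97 128 164 212; ≤11: 1 1 2 3 5 7 11 15 22 30 42 56 76 99 131 169 219. r_11(16) = 219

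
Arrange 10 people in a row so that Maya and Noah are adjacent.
Treat as block: (10-1)! × 2! = 362880 × 2 = 725760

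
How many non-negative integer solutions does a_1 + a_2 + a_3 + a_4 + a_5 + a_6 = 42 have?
C(42+6-1, 6-1) = C(47, 5) = 1533939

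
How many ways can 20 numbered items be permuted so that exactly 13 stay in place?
Choose the 13 fixed points C(20,13) = 77520, derange the rest: !7 = Σ_{j=0}^{7} (-1)^j·7!/j! = 5040 - 5040 + 2520 - 840 + 210 - 42 + 7 - 1 = 1854. Product = 77520 × 1854 = 143722080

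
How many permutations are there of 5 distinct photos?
5! = 120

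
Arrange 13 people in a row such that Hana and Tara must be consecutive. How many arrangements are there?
Treat the 2 as one block: (13-2+1)! × 2! = 479001600 × 2 = 958003200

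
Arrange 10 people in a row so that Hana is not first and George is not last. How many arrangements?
By inclusion-exclusion: 10! - 2×(10-1)! + (10-2)! = 3628800 - 725760 + 40320 = 2943360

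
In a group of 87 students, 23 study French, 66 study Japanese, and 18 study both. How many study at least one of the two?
|A∪B| = |A| + |B| - |A∩B| = 23 + 66 - 18 = 71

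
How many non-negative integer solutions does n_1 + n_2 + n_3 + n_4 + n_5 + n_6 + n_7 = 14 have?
C(14+7-1, 7-1) = C(20, 6) = 38760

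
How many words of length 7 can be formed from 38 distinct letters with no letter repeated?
P(38,7) = 38!/(38-7)! = 63606090240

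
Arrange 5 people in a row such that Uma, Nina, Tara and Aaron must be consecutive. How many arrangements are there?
Treat the 4 as one block: (5-4+1)! × 4! = 2 × 24 = 48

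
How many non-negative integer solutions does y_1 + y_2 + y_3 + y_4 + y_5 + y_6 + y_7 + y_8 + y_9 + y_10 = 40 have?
C(40+10-1, 10-1) = C(49, 9) = 2054455634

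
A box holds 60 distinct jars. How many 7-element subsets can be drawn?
C(60,7) = 60!/(7!×53!) = 386206920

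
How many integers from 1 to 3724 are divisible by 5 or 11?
⌊3724/5⌋ + ⌊3724/11⌋ - ⌊3724/55⌋ = 744 + 338 - 67 = 1015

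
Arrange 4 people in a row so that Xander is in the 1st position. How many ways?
Fix one position: (4-1)! = 6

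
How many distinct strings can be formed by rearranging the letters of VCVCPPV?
7! / (3! × 2! × 2!) = 210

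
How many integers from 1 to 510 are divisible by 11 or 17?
⌊510/11⌋ + ⌊510/17⌋ - ⌊510/187⌋ = 46 + 30 - 2 = 74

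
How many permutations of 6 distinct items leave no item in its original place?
!6 = Σ_{j=0}^{6} (-1)^j·6!/j! = 720 - 720 + 360 - 120 + 30 - 6 + 1 = 265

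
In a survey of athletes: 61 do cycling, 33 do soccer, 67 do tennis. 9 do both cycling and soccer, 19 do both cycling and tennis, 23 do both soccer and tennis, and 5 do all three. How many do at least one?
|A∪B∪C| = 61+33+67-9-19-23+5 = 115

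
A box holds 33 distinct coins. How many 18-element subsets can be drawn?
C(33,18) = 33!/(18!×15!) = 1037158320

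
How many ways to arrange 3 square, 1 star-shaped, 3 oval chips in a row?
7! / (3! × 1! × 3!) = 140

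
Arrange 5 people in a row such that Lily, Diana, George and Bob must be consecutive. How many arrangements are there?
Treat the 4 as one block: (5-4+1)! × 4! = 2 × 24 = 48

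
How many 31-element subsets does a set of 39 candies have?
C(39,31) = 39!/(31!×8!) = 61523748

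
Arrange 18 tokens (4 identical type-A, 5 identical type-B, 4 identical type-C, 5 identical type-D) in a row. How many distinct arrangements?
18! / (4! × 5! × 4! × 5!) = 771891120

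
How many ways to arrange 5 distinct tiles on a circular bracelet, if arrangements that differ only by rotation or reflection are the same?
(5-1)!/2 = 24/2 = 12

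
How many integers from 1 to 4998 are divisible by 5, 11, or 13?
⌊4998/5⌋+⌊4998/11⌋+⌊4998/13⌋ - ⌊4998/55⌋-⌊4998/65⌋-⌊4998/143⌋ + ⌊4998/715⌋ = 999+454+384 - 90-76-34 + 6 = 1643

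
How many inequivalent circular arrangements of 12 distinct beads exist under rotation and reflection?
(12-1)!/2 = 39916800/2 = 19958400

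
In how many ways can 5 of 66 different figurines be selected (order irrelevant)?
C(66,5) = 66!/(5!×61!) = 8936928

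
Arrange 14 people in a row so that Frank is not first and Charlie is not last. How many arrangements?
By inclusion-exclusion: 14! - 2×(14-1)! + (14-2)! = 87178291200 - 12454041600 + 479001600 = 75203251200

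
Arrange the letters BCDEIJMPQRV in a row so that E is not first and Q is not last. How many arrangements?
By inclusion-exclusion: 11! - 2×(11-1)! + (11-2)! = 39916800 - 7257600 + 362880 = 33022080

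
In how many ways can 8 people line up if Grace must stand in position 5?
Fix one position: (8-1)! = 5040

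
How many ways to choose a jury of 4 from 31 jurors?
C(31,4) = 31!/(4!×27!) = 31465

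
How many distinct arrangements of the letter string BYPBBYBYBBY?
11! / (1! × 4! × 6!) = 2310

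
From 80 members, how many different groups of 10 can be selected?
C(80,10) = 80!/(10!×70!) = 1646492110120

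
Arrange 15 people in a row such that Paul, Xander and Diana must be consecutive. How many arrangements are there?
Treat the 3 as one block: (15-3+1)! × 3! = 6227020800 × 6 = 37362124800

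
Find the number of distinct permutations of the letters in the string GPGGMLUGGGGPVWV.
15! / (1! × 1! × 1! × 2! × 1! × 7! × 2!) = 64864800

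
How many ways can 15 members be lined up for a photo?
15! = 1307674368000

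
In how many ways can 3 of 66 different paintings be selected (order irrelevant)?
C(66,3) = 66!/(3!×63!) = 45760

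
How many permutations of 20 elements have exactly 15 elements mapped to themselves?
Choose the 15 fixed points C(20,15) = 15504, derange the rest: !5 = Σ_{j=0}^{5} (-1)^j·5!/j! = 120 - 120 + 60 - 20 + 5 - 1 = 44. Product = 15504 × 44 = 682176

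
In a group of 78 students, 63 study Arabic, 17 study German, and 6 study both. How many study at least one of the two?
|A∪B| = |A| + |B| - |A∩B| = 63 + 17 - 6 = 74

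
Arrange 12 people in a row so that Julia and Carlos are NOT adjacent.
Total - adjacent = 12! - (12-1)!×2 = 479001600 - 79833600 = 399168000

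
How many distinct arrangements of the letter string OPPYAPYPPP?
10! / (6! × 1! × 1! × 2!) = 2520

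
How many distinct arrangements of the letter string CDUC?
4! / (1! × 2! × 1!) = 12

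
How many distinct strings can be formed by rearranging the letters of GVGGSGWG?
8! / (1! × 1! × 1! × 5!) = 336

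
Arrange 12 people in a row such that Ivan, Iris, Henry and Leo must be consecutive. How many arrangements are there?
Treat the 4 as one block: (12-4+1)! × 4! = 362880 × 24 = 8709120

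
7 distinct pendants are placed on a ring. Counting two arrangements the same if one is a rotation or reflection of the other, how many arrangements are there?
(7-1)!/2 = 720/2 = 360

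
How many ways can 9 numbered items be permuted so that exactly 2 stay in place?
Choose the 2 fixed points C(9,2) = 36, derange the rest: !7 = Σ_{j=0}^{7} (-1)^j·7!/j! = 5040 - 5040 + 2520 - 840 + 210 - 42 + 7 - 1 = 1854. Product = 36 × 1854 = 66744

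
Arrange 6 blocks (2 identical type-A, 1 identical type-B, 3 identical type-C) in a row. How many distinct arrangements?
6! / (2! × 1! × 3!) = 60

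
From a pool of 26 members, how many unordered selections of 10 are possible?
C(26,10) = 26!/(10!×16!) = 5311735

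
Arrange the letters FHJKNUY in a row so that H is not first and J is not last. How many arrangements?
By inclusion-exclusion: 7! - 2×(7-1)! + (7-2)! = 5040 - 1440 + 120 = 3720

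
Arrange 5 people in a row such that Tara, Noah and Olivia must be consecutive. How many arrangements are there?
Treat the 3 as one block: (5-3+1)! × 3! = 6 × 6 = 36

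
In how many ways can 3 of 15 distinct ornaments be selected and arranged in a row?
P(15,3) = 15!/(15-3)! = 2730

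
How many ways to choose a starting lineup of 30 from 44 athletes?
C(44,30) = 44!/(30!×14!) = 114955808528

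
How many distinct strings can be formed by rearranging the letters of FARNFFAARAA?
11! / (1! × 3! × 2! × 5!) = 27720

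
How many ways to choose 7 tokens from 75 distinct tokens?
C(75,7) = 75!/(7!×68!) = 1984829850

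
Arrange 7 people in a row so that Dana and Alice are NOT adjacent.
Total - adjacent = 7! - (7-1)!×2 = 5040 - 1440 = 3600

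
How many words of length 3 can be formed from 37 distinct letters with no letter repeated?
P(37,3) = 37!/(37-3)! = 46620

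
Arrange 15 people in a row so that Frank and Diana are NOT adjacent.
Total - adjacent = 15! - (15-1)!×2 = 1307674368000 - 174356582400 = 1133317785600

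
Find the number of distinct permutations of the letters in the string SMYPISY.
7! / (1! × 2! × 1! × 1! × 2!) = 1260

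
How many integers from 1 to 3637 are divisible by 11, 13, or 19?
⌊3637/11⌋+⌊3637/13⌋+⌊3637/19⌋ - ⌊3637/143⌋-⌊3637/209⌋-⌊3637/247⌋ + ⌊3637/2717⌋ = 330+279+191 - 25-17-14 + 1 = 745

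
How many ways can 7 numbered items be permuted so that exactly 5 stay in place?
Choose the 5 fixed points C(7,5) = 21, derange the rest: !2 = Σ_{j=0}^{2} (-1)^j·2!/j! = 2 - 2 + 1 = 1. Product = 21 × 1 = 21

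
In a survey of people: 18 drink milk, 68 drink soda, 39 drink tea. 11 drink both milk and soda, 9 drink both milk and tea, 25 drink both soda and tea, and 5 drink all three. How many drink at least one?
|A∪B∪C| = 18+68+39-11-9-25+5 = 85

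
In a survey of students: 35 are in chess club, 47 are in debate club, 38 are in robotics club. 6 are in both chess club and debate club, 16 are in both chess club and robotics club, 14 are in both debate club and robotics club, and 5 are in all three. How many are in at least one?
|A∪B∪C| = 35+47+38-6-16-14+5 = 89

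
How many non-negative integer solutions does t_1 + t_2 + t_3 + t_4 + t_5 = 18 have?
C(18+5-1, 5-1) = C(22, 4) = 7315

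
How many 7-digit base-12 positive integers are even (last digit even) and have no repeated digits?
Last∈{0,2,4,6,8,10}. Last=0: 332640. Last nonzero: 5×10×P(10,5) = 1512000. Total = 1844640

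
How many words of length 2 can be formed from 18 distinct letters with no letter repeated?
P(18,2) = 18!/(18-2)! = 306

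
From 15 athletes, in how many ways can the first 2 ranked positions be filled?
P(15,2) = 15!/(15-2)! = 210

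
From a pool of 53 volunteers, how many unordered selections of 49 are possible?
C(53,49) = 53!/(49!×4!) = 292825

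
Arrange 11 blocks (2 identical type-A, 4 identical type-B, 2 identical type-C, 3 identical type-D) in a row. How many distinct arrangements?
11! / (2! × 4! × 2! × 3!) = 69300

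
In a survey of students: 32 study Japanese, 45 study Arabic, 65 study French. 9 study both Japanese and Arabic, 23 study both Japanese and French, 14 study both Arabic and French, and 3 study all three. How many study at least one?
|A∪B∪C| = 32+45+65-9-23-14+3 = 99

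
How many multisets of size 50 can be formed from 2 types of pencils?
C(50+2-1, 2-1) = C(51, 1) = 51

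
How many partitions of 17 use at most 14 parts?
By conjugation, equals partitions of 17 into parts ≤ 14. Let r_j(i) = number of partitions of i into parts ≤ j, for i = 0..17. r_1(i) = 1 for all i; r_j(i) = r_{j-1}(i) + r_j(i-j). Rows j = 2..14: ≤2: 1 1 2 2 3 3 4 4 5 5 6 6 7 7 8 8 9 9; ≤3: 1 1 2 3 4 5 7 8 10 12 14 16 19 21 24 27 30 33; ≤4: 1 1 2 3 5 6 9 11 15 18 23 27 34 39 47 54 64 72; ≤5: 1 1 2 3 5 7 10 13 18 23 30 37 47 57 70 84 101 119; ≤6: 1 1 2 3 5 7 11 14 20 26 35 44 58 71 90 110 136 163; ≤7: 1 1 2 3 5 7 11 15 21 28 38 49 65 82 105 131 164 201; ≤8: 1 1 2 3 5 7 11 15 22 29 40 52 70 89 116 146 186 230; ≤9: 1 1 2 3 5 7 11 15 22 30 41 54 73 94 123 157 201 252; ≤10: 1 1 2 3 5 7 11 15 22 30 42 55 75 97 128 164 212 267; ≤11: 1 1 2 3 5 7 11 15 22 30 42 56 76 99 131 169 219 278; ≤12: 1 1 2 3 5 7 11 15 22 30 42 56 77 100 133 172 224 285; ≤13: 1 1 2 3 5 7 11 15 22 30 42 56 77 101 134 174 227 290; ≤14: 1 1 2 3 5 7 11 15 22 30 42 56 77 101 135 175 229 293. r_14(17) = 293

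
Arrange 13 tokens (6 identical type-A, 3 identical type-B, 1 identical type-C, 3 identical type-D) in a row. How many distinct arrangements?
13! / (6! × 3! × 1! × 3!) = 240240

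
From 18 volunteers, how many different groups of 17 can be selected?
C(18,17) = 18!/(17!×1!) = 18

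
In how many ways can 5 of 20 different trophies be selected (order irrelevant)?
C(20,5) = 20!/(5!×15!) = 15504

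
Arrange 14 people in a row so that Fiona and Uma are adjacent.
Treat as block: (14-1)! × 2! = 6227020800 × 2 = 12454041600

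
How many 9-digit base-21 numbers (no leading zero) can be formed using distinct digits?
First digit: 20 choices (nonzero). Then descending: 20 × 20 × 19 × 18 × 17 × 16 × 15 × 14 × 13 = 101582208000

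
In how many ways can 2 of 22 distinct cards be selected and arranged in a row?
P(22,2) = 22!/(22-2)! = 462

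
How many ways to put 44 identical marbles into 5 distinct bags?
C(44+5-1, 5-1) = C(48, 4) = 194580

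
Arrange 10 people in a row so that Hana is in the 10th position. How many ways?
Fix one position: (10-1)! = 362880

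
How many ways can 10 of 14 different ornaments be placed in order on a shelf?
P(14,10) = 14!/(14-10)! = 3632428800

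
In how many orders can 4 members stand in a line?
4! = 24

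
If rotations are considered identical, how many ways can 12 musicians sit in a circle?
Circular: fix one position, arrange the rest. (12-1)! = 39916800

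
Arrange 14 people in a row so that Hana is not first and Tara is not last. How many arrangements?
By inclusion-exclusion: 14! - 2×(14-1)! + (14-2)! = 87178291200 - 12454041600 + 479001600 = 75203251200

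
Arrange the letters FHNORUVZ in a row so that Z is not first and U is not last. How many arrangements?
By inclusion-exclusion: 8! - 2×(8-1)! + (8-2)! = 40320 - 10080 + 720 = 30960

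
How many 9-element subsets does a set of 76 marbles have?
C(76,9) = 76!/(9!×67!) = 142466675900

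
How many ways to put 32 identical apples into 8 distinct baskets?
C(32+8-1, 8-1) = C(39, 7) = 15380937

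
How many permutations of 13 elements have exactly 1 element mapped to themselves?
Choose the 1 fixed point C(13,1) = 13, derange the rest: !12 = Σ_{j=0}^{12} (-1)^j·12!/j! = 479001600 - 479001600 + 239500800 - 79833600 + 19958400 - 3991680 + 665280 - 95040 + 11880 - 1320 + 132 - 12 + 1 = 176214841. Product = 13 × 176214841 = 2290792933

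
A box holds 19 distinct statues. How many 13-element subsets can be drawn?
C(19,13) = 19!/(13!×6!) = 27132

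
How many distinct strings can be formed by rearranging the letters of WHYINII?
7! / (1! × 1! × 3! × 1! × 1!) = 840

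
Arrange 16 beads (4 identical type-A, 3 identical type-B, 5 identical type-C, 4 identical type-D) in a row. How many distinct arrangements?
16! / (4! × 3! × 5! × 4!) = 50450400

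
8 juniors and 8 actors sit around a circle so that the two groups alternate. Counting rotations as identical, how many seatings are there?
Fix one of the juniors: (8-1)! ways for the remaining juniors, × 8! ways for the actors = 5040 × 40320 = 203212800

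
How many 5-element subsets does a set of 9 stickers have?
C(9,5) = 9!/(5!×4!) = 126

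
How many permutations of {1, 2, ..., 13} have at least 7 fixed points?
Exactly j fixed points: C(13,j)·!(13-j); sum over j ≥ 7 (derangement numbers via !m = (m-1)·(!(m-1) + !(m-2)): !0..!6 = 1, 0, 1, 2, 9, 44, 265). Σ_{j=7}^{13} C(13,j)·!(13-j) = C(13,7)·!6 + C(13,8)·!5 + C(13,9)·!4 + C(13,10)·!3 + C(13,11)·!2 + C(13,12)·!1 + C(13,13)·!0 = 1716·265 + 1287·44 + 715·9 + 286·2 + 78·1 + 13·0 + 1·1 = 518454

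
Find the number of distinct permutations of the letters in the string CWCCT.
5! / (3! × 1! × 1!) = 20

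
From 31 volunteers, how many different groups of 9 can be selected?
C(31,9) = 31!/(9!×22!) = 20160075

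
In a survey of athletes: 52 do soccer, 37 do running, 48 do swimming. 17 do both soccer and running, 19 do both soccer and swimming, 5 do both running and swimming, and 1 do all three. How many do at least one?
|A∪B∪C| = 52+37+48-17-19-5+1 = 97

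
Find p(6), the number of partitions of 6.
Pentagonal recurrence p(n) = p(n-1) + p(n-2) - p(n-5) - p(n-7) + p(n-12) + p(n-15) - ... gives p(0..5) = 1, 1, 2, 3, 5, 7. p(6) = p(5) + p(4) - p(1) = 7 + 5 - 1 = 11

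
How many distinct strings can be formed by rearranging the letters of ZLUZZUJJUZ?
10! / (3! × 1! × 2! × 4!) = 12600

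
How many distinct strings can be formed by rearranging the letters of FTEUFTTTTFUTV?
13! / (3! × 6! × 1! × 2! × 1!) = 720720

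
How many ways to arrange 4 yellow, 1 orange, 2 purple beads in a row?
7! / (4! × 1! × 2!) = 105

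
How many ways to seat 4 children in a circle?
Circular: fix one position, arrange the rest. (4-1)! = 6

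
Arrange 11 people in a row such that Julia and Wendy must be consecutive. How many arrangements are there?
Treat the 2 as one block: (11-2+1)! × 2! = 3628800 × 2 = 7257600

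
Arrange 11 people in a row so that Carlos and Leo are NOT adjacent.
Total - adjacent = 11! - (11-1)!×2 = 39916800 - 7257600 = 32659200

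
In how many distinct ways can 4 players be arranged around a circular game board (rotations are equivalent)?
Circular: fix one position, arrange the rest. (4-1)! = 6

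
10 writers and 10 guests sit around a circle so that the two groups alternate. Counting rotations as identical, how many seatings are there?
Fix one of the writers: (10-1)! ways for the remaining writers, × 10! ways for the guests = 362880 × 3628800 = 1316818944000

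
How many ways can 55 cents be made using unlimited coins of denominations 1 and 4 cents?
Coefficient of x^55 in 1/(1-x^1) · 1/(1-x^4). Use j coins of 4 for j = 0..⌊55/4⌋ = 13, the rest in 1s: 13 + 1 = 14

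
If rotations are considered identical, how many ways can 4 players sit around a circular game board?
Circular: fix one position, arrange the rest. (4-1)! = 6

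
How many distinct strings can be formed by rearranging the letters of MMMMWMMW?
8! / (2! × 6!) = 28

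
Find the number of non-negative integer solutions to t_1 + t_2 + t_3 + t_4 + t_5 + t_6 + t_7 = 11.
C(11+7-1, 7-1) = C(17, 6) = 12376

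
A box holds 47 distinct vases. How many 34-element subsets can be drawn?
C(47,34) = 47!/(34!×13!) = 140676848445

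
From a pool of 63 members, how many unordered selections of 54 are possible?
C(63,54) = 63!/(54!×9!) = 23667689815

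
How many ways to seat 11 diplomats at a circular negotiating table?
Circular: fix one position, arrange the rest. (11-1)! = 3628800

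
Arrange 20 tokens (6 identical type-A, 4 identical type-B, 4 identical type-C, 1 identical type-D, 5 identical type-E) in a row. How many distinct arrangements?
20! / (6! × 4! × 4! × 1! × 5!) = 48886437600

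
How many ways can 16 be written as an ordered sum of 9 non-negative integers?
C(16+9-1, 9-1) = C(24, 8) = 735471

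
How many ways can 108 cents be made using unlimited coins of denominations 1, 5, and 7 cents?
Coefficient of x^108 in 1/(1-x^1) · 1/(1-x^5) · 1/(1-x^7). Case on j = number of 7-cent coins (j = 0..15); remainder r = 108 - 7j is made from {1,5} in ⌊r/5⌋+1 ways. r = 108, 101, 94, 87, 80, 73, 66, 59, 52, 45, 38, 31, 24, 17, 10, 3 → 22 + 21 + 19 + 18 + 17 + 15 + 14 + 12 + 11 + 10 + 8 + 7 + 5 + 4 + 3 + 1 = 187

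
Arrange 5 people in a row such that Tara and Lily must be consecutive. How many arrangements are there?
Treat the 2 as one block: (5-2+1)! × 2! = 24 × 2 = 48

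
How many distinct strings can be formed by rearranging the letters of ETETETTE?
8! / (4! × 4!) = 70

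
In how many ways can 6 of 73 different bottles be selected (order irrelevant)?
C(73,6) = 73!/(6!×67!) = 170230452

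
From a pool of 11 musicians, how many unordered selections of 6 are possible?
C(11,6) = 11!/(6!×5!) = 462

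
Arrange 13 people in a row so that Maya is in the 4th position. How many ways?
Fix one position: (13-1)! = 479001600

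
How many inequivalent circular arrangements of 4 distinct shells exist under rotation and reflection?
(4-1)!/2 = 6/2 = 3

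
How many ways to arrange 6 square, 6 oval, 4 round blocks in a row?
16! / (6! × 6! × 4!) = 1681680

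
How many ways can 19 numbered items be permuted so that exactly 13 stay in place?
Choose the 13 fixed points C(19,13) = 27132, derange the rest: !6 = Σ_{j=0}^{6} (-1)^j·6!/j! = 720 - 720 + 360 - 120 + 30 - 6 + 1 = 265. Product = 27132 × 265 = 7189980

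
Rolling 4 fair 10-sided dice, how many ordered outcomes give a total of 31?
Coefficient of x^31 in (x + x² + ... + x^10)^4. By inclusion-exclusion on dice exceeding 10: Σ_j (-1)^j C(4,j)·C(31-1-10j, 3) = C(4,0)·C(30,3) - C(4,1)·C(20,3) + C(4,2)·C(10,3) = 1·4060 - 4·1140 + 6·120 = 220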